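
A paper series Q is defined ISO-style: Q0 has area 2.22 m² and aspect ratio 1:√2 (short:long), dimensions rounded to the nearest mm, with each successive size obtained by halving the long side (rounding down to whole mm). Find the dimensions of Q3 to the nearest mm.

443 × 626 mm

Let Q0's short side be w mm. w · w√2 = 2.22 m² = 2,220,000 mm², so w ≈ 1252.9 mm and w√2 ≈ 1771.9 mm → Q0 = 1253 × 1772 mm.
Q1: ⌊1772/2⌋ × 1253 = 886 × 1253 mm
Q2: ⌊1253/2⌋ × 886 = 626 × 886 mm
Q3: ⌊886/2⌋ × 626 = 443 × 626 mm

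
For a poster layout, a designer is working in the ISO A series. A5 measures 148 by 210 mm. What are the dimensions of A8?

52 × 74 mm

A6: ⌊210/2⌋ × 148 = 105 × 148 mm
A7: ⌊148/2⌋ × 105 = 74 × 105 mm
A8: ⌊105/2⌋ × 74 = 52 × 74 mm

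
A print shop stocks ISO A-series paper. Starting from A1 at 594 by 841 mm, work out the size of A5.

A2: ⌊841/2⌋ × 594 = 420 × 594 mm
A3: ⌊594/2⌋ × 420 = 297 × 420 mm
A4: ⌊420/2⌋ × 297 = 210 × 297 mm
A5: ⌊297/2⌋ × 210 = 148 × 210 mm

148 × 210 mm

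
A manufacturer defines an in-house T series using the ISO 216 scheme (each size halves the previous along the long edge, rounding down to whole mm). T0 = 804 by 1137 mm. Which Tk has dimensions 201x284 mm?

T0: 804 × 1137 mm
T1: 568 × 804 mm
T2: 402 × 568 mm
T3: 284 × 402 mm
T4: 201 × 284 mm
T5: 142 × 201 mm
→ matches T4.

T4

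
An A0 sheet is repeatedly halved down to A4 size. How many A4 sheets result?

A0 = 841 × 1189 mm; A4 = 210 × 297 mm.
Each halving step doubles the count; 4 steps from A0 to A4.
2^4 = 16.

16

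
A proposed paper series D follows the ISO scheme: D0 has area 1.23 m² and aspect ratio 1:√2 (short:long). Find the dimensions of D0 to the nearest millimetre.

Let the short side be w mm. Then w · w√2 = 1.23 m² = 1,230,000 mm².
w² = 1,230,000/√2, so w ≈ 932.6 mm; long side = w√2 ≈ 1318.9 mm.

933 × 1319 mm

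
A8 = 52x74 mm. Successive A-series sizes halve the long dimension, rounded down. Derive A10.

26 × 37 mm

A9: ⌊74/2⌋ × 52 = 37 × 52 mm
A10: ⌊52/2⌋ × 37 = 26 × 37 mm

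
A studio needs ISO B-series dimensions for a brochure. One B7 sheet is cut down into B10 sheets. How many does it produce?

8

B7 = 88 × 125 mm; B10 = 31 × 44 mm.
Each halving step doubles the count; 3 steps from B7 to B10.
2^3 = 8.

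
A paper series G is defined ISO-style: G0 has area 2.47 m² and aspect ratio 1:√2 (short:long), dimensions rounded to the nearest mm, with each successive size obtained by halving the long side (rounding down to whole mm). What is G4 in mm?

Let G0's short side be w mm. w · w√2 = 2.47 m² = 2,470,000 mm², so w ≈ 1321.6 mm and w√2 ≈ 1869.0 mm → G0 = 1322 × 1869 mm.
G1: ⌊1869/2⌋ × 1322 = 934 × 1322 mm
G2: ⌊1322/2⌋ × 934 = 661 × 934 mm
G3: ⌊934/2⌋ × 661 = 467 × 661 mm
G4: ⌊661/2⌋ × 467 = 330 × 467 mm

330 × 467 mm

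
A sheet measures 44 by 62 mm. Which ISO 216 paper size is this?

B9 (44 × 62 mm)

Aspect ratio 62/44 ≈ 1.409 — close to the ISO √2 ≈ 1.414.
In the B-series (B0 = 1000 × 1414 mm): B9 = 44 × 62 mm.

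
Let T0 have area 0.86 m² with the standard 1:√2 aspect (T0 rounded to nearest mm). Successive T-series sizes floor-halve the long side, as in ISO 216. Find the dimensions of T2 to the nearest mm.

390 × 551 mm

Let T0's short side be w mm. w · w√2 = 0.86 m² = 860,000 mm², so w ≈ 779.8 mm and w√2 ≈ 1102.8 mm → T0 = 780 × 1103 mm.
T1: ⌊1103/2⌋ × 780 = 551 × 780 mm
T2: ⌊780/2⌋ × 551 = 390 × 551 mm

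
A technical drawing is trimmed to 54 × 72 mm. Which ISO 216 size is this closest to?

A8 (52 × 74 mm)

Aspect ratio 72/54 ≈ 1.333 (ISO target is √2 ≈ 1.414).
In the A-series (A0 area = 1 m²): A8 = 52 × 74 mm.
Off by 4 mm total — nearest standard size.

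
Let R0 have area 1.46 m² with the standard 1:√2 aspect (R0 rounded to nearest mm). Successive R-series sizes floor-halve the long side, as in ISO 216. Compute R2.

508 × 718 mm

Let R0's short side be w mm. w · w√2 = 1.46 m² = 1,460,000 mm², so w ≈ 1016.1 mm and w√2 ≈ 1436.9 mm → R0 = 1016 × 1437 mm.
R1: ⌊1437/2⌋ × 1016 = 718 × 1016 mm
R2: ⌊1016/2⌋ × 718 = 508 × 718 mm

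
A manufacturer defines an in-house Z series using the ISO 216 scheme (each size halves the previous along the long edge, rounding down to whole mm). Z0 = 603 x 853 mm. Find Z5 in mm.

Z1 = 426 × 603 mm (from Z0 by 1 halving).
Z2: ⌊603/2⌋ × 426 = 301 × 426 mm
Z3: ⌊426/2⌋ × 301 = 213 × 301 mm
Z4: ⌊301/2⌋ × 213 = 150 × 213 mm
Z5: ⌊213/2⌋ × 150 = 106 × 150 mm

106 × 150 mm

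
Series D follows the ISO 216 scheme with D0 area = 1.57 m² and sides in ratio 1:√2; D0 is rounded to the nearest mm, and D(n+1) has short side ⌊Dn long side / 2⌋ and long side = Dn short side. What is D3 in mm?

372 × 527 mm

Let D0's short side be w mm. w · w√2 = 1.57 m² = 1,570,000 mm², so w ≈ 1053.6 mm and w√2 ≈ 1490.1 mm → D0 = 1054 × 1490 mm.
D1: ⌊1490/2⌋ × 1054 = 745 × 1054 mm
D2: ⌊1054/2⌋ × 745 = 527 × 745 mm
D3: ⌊745/2⌋ × 527 = 372 × 527 mm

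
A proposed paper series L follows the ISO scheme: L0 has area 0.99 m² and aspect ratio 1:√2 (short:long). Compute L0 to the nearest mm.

Let the short side be w mm. Then w · w√2 = 0.99 m² = 990,000 mm².
w² = 990,000/√2, so w ≈ 836.7 mm; long side = w√2 ≈ 1183.2 mm.

837 × 1183 mm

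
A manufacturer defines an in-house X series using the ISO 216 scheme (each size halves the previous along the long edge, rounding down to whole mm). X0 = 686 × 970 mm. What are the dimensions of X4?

171 × 242 mm

X1: ⌊970/2⌋ × 686 = 485 × 686 mm
X2: ⌊686/2⌋ × 485 = 343 × 485 mm
X3: ⌊485/2⌋ × 343 = 242 × 343 mm
X4: ⌊343/2⌋ × 242 = 171 × 242 mm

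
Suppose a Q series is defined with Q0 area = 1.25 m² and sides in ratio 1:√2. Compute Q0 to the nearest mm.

940 × 1330 mm

Let the short side be w mm. Then w · w√2 = 1.25 m² = 1,250,000 mm².
w² = 1,250,000/√2, so w ≈ 940.2 mm; long side = w√2 ≈ 1329.6 mm.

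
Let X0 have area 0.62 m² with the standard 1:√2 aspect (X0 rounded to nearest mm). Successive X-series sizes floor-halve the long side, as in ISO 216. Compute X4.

Let X0's short side be w mm. w · w√2 = 0.62 m² = 620,000 mm², so w ≈ 662.1 mm and w√2 ≈ 936.4 mm → X0 = 662 × 936 mm.
X1: ⌊936/2⌋ × 662 = 468 × 662 mm
X2: ⌊662/2⌋ × 468 = 331 × 468 mm
X3: ⌊468/2⌋ × 331 = 234 × 331 mm
X4: ⌊331/2⌋ × 234 = 165 × 234 mm

165 × 234 mm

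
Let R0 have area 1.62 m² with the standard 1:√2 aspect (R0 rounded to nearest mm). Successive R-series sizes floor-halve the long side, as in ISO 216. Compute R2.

Let R0's short side be w mm. w · w√2 = 1.62 m² = 1,620,000 mm², so w ≈ 1070.3 mm and w√2 ≈ 1513.6 mm → R0 = 1070 × 1514 mm.
R1: ⌊1514/2⌋ × 1070 = 757 × 1070 mm
R2: ⌊1070/2⌋ × 757 = 535 × 757 mm

535 × 757 mm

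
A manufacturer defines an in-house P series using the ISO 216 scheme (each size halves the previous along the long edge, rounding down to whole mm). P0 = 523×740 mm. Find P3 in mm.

185 × 261 mm

P1: ⌊740/2⌋ × 523 = 370 × 523 mm
P2: ⌊523/2⌋ × 370 = 261 × 370 mm
P3: ⌊370/2⌋ × 261 = 185 × 261 mm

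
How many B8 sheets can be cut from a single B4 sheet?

B4 = 250 × 353 mm; B8 = 62 × 88 mm.
Each halving step doubles the count; 4 steps from B4 to B8.
2^4 = 16.

16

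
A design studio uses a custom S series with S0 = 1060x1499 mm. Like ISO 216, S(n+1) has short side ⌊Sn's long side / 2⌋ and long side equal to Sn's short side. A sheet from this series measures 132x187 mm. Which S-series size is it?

S6

S0: 1060 × 1499 mm
S1: 749 × 1060 mm
S2: 530 × 749 mm
S3: 374 × 530 mm
S4: 265 × 374 mm
S5: 187 × 265 mm
S6: 132 × 187 mm
S7: 93 × 132 mm
→ matches S6.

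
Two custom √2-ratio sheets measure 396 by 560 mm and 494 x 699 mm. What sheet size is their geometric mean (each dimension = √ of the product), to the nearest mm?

442 × 626 mm

Short side: √(396 · 494) = √195624 ≈ 442.3 → 442 mm
Long side: √(560 · 699) = √391440 ≈ 625.7 → 626 mm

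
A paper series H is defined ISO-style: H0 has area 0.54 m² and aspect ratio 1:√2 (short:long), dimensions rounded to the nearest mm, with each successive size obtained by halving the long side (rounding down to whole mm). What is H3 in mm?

Let H0's short side be w mm. w · w√2 = 0.54 m² = 540,000 mm², so w ≈ 617.9 mm and w√2 ≈ 873.9 mm → H0 = 618 × 874 mm.
H1: ⌊874/2⌋ × 618 = 437 × 618 mm
H2: ⌊618/2⌋ × 437 = 309 × 437 mm
H3: ⌊437/2⌋ × 309 = 218 × 309 mm

218 × 309 mm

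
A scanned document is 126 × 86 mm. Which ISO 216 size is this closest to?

B7 (88 × 125 mm)

Aspect ratio 126/86 ≈ 1.465 (ISO target is √2 ≈ 1.414).
In the B-series (B0 = 1000 × 1414 mm): B7 = 88 × 125 mm.
Off by 3 mm total — nearest standard size.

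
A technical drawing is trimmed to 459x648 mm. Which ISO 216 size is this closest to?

Aspect ratio 648/459 ≈ 1.412 — close to the ISO √2 ≈ 1.414.
In the C-series (envelope sizes, between A and B): C2 = 458 × 648 mm.
Off by 1 mm total — nearest standard size.

C2 (458 × 648 mm)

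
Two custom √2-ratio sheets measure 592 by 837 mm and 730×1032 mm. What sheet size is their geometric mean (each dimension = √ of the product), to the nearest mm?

Short side: √(592 · 730) = √432160 ≈ 657.4 → 657 mm
Long side: √(837 · 1032) = √863784 ≈ 929.4 → 929 mm

657 × 929 mm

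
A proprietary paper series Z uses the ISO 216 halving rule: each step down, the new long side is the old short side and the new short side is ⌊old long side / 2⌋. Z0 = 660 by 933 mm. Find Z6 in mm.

Z1 = 466 × 660 mm (from Z0 by 1 halving).
Z2: ⌊660/2⌋ × 466 = 330 × 466 mm
Z3: ⌊466/2⌋ × 330 = 233 × 330 mm
Z4: ⌊330/2⌋ × 233 = 165 × 233 mm
Z5: ⌊233/2⌋ × 165 = 116 × 165 mm
Z6: ⌊165/2⌋ × 116 = 82 × 116 mm

82 × 116 mm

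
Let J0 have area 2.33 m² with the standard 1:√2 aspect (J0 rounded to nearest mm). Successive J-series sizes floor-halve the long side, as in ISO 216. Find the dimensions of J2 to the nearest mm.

Let J0's short side be w mm. w · w√2 = 2.33 m² = 2,330,000 mm², so w ≈ 1283.6 mm and w√2 ≈ 1815.2 mm → J0 = 1284 × 1815 mm.
J1: ⌊1815/2⌋ × 1284 = 907 × 1284 mm
J2: ⌊1284/2⌋ × 907 = 642 × 907 mm

642 × 907 mm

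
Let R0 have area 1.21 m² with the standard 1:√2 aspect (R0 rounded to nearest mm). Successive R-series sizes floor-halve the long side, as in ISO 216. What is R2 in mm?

462 × 654 mm

Let R0's short side be w mm. w · w√2 = 1.21 m² = 1,210,000 mm², so w ≈ 925.0 mm and w√2 ≈ 1308.1 mm → R0 = 925 × 1308 mm.
R1: ⌊1308/2⌋ × 925 = 654 × 925 mm
R2: ⌊925/2⌋ × 654 = 462 × 654 mm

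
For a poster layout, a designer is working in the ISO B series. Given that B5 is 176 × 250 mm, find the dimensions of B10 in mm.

B6: ⌊250/2⌋ × 176 = 125 × 176 mm
B7: ⌊176/2⌋ × 125 = 88 × 125 mm
B8: ⌊125/2⌋ × 88 = 62 × 88 mm
B9: ⌊88/2⌋ × 62 = 44 × 62 mm
B10: ⌊62/2⌋ × 44 = 31 × 44 mm

31 × 44 mm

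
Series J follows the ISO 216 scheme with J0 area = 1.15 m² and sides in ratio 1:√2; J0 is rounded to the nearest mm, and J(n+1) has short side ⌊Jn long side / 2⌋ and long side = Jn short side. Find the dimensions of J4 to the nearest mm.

225 × 318 mm

Let J0's short side be w mm. w · w√2 = 1.15 m² = 1,150,000 mm², so w ≈ 901.8 mm and w√2 ≈ 1275.3 mm → J0 = 902 × 1275 mm.
J1: ⌊1275/2⌋ × 902 = 637 × 902 mm
J2: ⌊902/2⌋ × 637 = 451 × 637 mm
J3: ⌊637/2⌋ × 451 = 318 × 451 mm
J4: ⌊451/2⌋ × 318 = 225 × 318 mm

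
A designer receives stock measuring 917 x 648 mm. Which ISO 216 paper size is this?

C1 (648 × 917 mm)

Aspect ratio 917/648 ≈ 1.415 — close to the ISO √2 ≈ 1.414.
In the C-series (envelope sizes, between A and B): C1 = 648 × 917 mm.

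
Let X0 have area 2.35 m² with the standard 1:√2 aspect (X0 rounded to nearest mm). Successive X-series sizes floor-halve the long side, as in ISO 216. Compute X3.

455 × 644 mm

Let X0's short side be w mm. w · w√2 = 2.35 m² = 2,350,000 mm², so w ≈ 1289.1 mm and w√2 ≈ 1823.0 mm → X0 = 1289 × 1823 mm.
X1: ⌊1823/2⌋ × 1289 = 911 × 1289 mm
X2: ⌊1289/2⌋ × 911 = 644 × 911 mm
X3: ⌊911/2⌋ × 644 = 455 × 644 mm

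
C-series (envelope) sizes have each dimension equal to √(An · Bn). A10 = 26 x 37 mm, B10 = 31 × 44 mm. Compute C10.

Short side: √(26 · 31) = √806 ≈ 28.4 → 28 mm
Long side: √(37 · 44) = √1628 ≈ 40.3 → 40 mm

28 × 40 mm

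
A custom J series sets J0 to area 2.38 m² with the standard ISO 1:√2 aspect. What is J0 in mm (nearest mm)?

1297 × 1835 mm

Let the short side be w mm. Then w · w√2 = 2.38 m² = 2,380,000 mm².
w² = 2,380,000/√2, so w ≈ 1297.3 mm; long side = w√2 ≈ 1834.6 mm.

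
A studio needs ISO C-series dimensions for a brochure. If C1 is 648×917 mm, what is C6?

114 × 162 mm

C2: ⌊917/2⌋ × 648 = 458 × 648 mm
C3: ⌊648/2⌋ × 458 = 324 × 458 mm
C4: ⌊458/2⌋ × 324 = 229 × 324 mm
C5: ⌊324/2⌋ × 229 = 162 × 229 mm
C6: ⌊229/2⌋ × 162 = 114 × 162 mm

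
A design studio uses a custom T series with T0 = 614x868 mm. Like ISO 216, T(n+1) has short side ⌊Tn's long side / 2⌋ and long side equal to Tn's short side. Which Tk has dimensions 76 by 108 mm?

T6

T0: 614 × 868 mm
T1: 434 × 614 mm
T2: 307 × 434 mm
T3: 217 × 307 mm
T4: 153 × 217 mm
T5: 108 × 153 mm
T6: 76 × 108 mm
T7: 54 × 76 mm
→ matches T6.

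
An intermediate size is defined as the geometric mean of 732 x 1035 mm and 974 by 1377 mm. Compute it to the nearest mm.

844 × 1194 mm

Short side: √(732 · 974) = √712968 ≈ 844.4 → 844 mm
Long side: √(1035 · 1377) = √1425195 ≈ 1193.8 → 1194 mm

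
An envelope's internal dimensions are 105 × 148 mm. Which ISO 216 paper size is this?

A6 (105 × 148 mm)

Aspect ratio 148/105 ≈ 1.410 — close to the ISO √2 ≈ 1.414.
In the A-series (A0 area = 1 m²): A6 = 105 × 148 mm.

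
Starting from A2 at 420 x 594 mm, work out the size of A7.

74 × 105 mm

A3: ⌊594/2⌋ × 420 = 297 × 420 mm
A4: ⌊420/2⌋ × 297 = 210 × 297 mm
A5: ⌊297/2⌋ × 210 = 148 × 210 mm
A6: ⌊210/2⌋ × 148 = 105 × 148 mm
A7: ⌊148/2⌋ × 105 = 74 × 105 mm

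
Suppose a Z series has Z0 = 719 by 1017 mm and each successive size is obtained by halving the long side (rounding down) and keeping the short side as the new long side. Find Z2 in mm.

359 × 508 mm

Z1: ⌊1017/2⌋ × 719 = 508 × 719 mm
Z2: ⌊719/2⌋ × 508 = 359 × 508 mm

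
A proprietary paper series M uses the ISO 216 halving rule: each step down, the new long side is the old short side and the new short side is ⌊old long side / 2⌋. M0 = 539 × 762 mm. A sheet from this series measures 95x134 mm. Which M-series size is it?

M5

M0: 539 × 762 mm
M1: 381 × 539 mm
M2: 269 × 381 mm
M3: 190 × 269 mm
M4: 134 × 190 mm
M5: 95 × 134 mm
M6: 67 × 95 mm
→ matches M5.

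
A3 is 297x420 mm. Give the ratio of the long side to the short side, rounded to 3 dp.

420 / 297 = 1.414
Matches √2 ≈ 1.414 — the ISO 216 defining ratio.

1.414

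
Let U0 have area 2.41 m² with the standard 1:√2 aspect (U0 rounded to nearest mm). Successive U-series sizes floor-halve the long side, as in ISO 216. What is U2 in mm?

Let U0's short side be w mm. w · w√2 = 2.41 m² = 2,410,000 mm², so w ≈ 1305.4 mm and w√2 ≈ 1846.1 mm → U0 = 1305 × 1846 mm.
U1: ⌊1846/2⌋ × 1305 = 923 × 1305 mm
U2: ⌊1305/2⌋ × 923 = 652 × 923 mm

652 × 923 mm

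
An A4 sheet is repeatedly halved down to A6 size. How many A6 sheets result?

4

Each ISO step halves the sheet: 1 × A4 → 2 × A5 → 4 × A6
From A4 to A6 is 2 halving steps: 2^2 = 4.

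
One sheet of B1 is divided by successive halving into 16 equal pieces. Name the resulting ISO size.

B5

16 = 2^4, so 4 halving steps.
B1 → B2 → … → B5 after 4 steps.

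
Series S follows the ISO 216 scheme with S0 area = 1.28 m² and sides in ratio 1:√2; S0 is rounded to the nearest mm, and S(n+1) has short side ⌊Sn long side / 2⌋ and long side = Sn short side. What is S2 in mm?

Let S0's short side be w mm. w · w√2 = 1.28 m² = 1,280,000 mm², so w ≈ 951.4 mm and w√2 ≈ 1345.4 mm → S0 = 951 × 1345 mm.
S1: ⌊1345/2⌋ × 951 = 672 × 951 mm
S2: ⌊951/2⌋ × 672 = 475 × 672 mm

475 × 672 mm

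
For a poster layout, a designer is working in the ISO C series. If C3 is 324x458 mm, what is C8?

57 × 81 mm

C4: ⌊458/2⌋ × 324 = 229 × 324 mm
C5: ⌊324/2⌋ × 229 = 162 × 229 mm
C6: ⌊229/2⌋ × 162 = 114 × 162 mm
C7: ⌊162/2⌋ × 114 = 81 × 114 mm
C8: ⌊114/2⌋ × 81 = 57 × 81 mm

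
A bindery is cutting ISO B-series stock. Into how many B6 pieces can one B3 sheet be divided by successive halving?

8

Each ISO step halves the sheet: 1 × B3 → 2 × B4 → 4 × B5 → 8 × B6
From B3 to B6 is 3 halving steps: 2^3 = 8.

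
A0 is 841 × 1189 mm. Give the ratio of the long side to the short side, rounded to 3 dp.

1.414

1189 / 841 = 1.414
Matches √2 ≈ 1.414 — the ISO 216 defining ratio.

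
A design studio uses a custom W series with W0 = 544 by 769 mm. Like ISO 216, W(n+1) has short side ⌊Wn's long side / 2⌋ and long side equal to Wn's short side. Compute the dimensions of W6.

W1: ⌊769/2⌋ × 544 = 384 × 544 mm
W2: ⌊544/2⌋ × 384 = 272 × 384 mm
W3: ⌊384/2⌋ × 272 = 192 × 272 mm
W4: ⌊272/2⌋ × 192 = 136 × 192 mm
W5: ⌊192/2⌋ × 136 = 96 × 136 mm
W6: ⌊136/2⌋ × 96 = 68 × 96 mm

68 × 96 mm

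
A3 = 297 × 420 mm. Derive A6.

A4: ⌊420/2⌋ × 297 = 210 × 297 mm
A5: ⌊297/2⌋ × 210 = 148 × 210 mm
A6: ⌊210/2⌋ × 148 = 105 × 148 mm

105 × 148 mm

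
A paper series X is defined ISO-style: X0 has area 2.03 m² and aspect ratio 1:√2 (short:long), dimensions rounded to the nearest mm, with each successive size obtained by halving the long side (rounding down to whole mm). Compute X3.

423 × 599 mm

Let X0's short side be w mm. w · w√2 = 2.03 m² = 2,030,000 mm², so w ≈ 1198.1 mm and w√2 ≈ 1694.4 mm → X0 = 1198 × 1694 mm.
X1: ⌊1694/2⌋ × 1198 = 847 × 1198 mm
X2: ⌊1198/2⌋ × 847 = 599 × 847 mm
X3: ⌊847/2⌋ × 599 = 423 × 599 mm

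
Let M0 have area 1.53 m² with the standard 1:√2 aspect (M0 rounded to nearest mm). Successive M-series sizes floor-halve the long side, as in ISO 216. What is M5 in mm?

Let M0's short side be w mm. w · w√2 = 1.53 m² = 1,530,000 mm², so w ≈ 1040.1 mm and w√2 ≈ 1471.0 mm → M0 = 1040 × 1471 mm.
M1: ⌊1471/2⌋ × 1040 = 735 × 1040 mm
M2: ⌊1040/2⌋ × 735 = 520 × 735 mm
M3: ⌊735/2⌋ × 520 = 367 × 520 mm
M4: ⌊520/2⌋ × 367 = 260 × 367 mm
M5: ⌊367/2⌋ × 260 = 183 × 260 mm

183 × 260 mm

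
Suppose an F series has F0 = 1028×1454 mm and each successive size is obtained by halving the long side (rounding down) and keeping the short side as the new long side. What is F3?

363 × 514 mm

F1: ⌊1454/2⌋ × 1028 = 727 × 1028 mm
F2: ⌊1028/2⌋ × 727 = 514 × 727 mm
F3: ⌊727/2⌋ × 514 = 363 × 514 mm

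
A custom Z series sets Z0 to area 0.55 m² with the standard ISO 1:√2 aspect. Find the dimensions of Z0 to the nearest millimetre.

624 × 882 mm

Let the short side be w mm. Then w · w√2 = 0.55 m² = 550,000 mm².
w² = 550,000/√2, so w ≈ 623.6 mm; long side = w√2 ≈ 881.9 mm.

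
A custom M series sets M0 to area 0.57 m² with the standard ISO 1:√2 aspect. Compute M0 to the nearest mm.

635 × 898 mm

Let the short side be w mm. Then w · w√2 = 0.57 m² = 570,000 mm².
w² = 570,000/√2, so w ≈ 634.9 mm; long side = w√2 ≈ 897.8 mm.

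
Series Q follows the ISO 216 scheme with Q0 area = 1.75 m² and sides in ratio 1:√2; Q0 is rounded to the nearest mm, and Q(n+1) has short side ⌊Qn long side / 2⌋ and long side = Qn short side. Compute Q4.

278 × 393 mm

Let Q0's short side be w mm. w · w√2 = 1.75 m² = 1,750,000 mm², so w ≈ 1112.4 mm and w√2 ≈ 1573.2 mm → Q0 = 1112 × 1573 mm.
Q1: ⌊1573/2⌋ × 1112 = 786 × 1112 mm
Q2: ⌊1112/2⌋ × 786 = 556 × 786 mm
Q3: ⌊786/2⌋ × 556 = 393 × 556 mm
Q4: ⌊556/2⌋ × 393 = 278 × 393 mm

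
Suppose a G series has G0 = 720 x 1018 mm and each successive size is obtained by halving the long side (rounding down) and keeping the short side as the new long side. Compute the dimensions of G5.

G1: ⌊1018/2⌋ × 720 = 509 × 720 mm
G2: ⌊720/2⌋ × 509 = 360 × 509 mm
G3: ⌊509/2⌋ × 360 = 254 × 360 mm
G4: ⌊360/2⌋ × 254 = 180 × 254 mm
G5: ⌊254/2⌋ × 180 = 127 × 180 mm

127 × 180 mm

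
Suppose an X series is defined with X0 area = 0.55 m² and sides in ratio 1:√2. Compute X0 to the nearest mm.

624 × 882 mm

Let the short side be w mm. Then w · w√2 = 0.55 m² = 550,000 mm².
w² = 550,000/√2, so w ≈ 623.6 mm; long side = w√2 ≈ 881.9 mm.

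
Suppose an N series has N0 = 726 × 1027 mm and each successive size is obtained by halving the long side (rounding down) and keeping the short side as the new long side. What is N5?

128 × 181 mm

N1: ⌊1027/2⌋ × 726 = 513 × 726 mm
N2: ⌊726/2⌋ × 513 = 363 × 513 mm
N3: ⌊513/2⌋ × 363 = 256 × 363 mm
N4: ⌊363/2⌋ × 256 = 181 × 256 mm
N5: ⌊256/2⌋ × 181 = 128 × 181 mm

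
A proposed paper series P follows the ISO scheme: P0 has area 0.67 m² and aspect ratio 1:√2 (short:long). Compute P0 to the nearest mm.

688 × 973 mm

Let the short side be w mm. Then w · w√2 = 0.67 m² = 670,000 mm².
w² = 670,000/√2, so w ≈ 688.3 mm; long side = w√2 ≈ 973.4 mm.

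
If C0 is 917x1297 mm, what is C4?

229 × 324 mm

C1: ⌊1297/2⌋ × 917 = 648 × 917 mm
C2: ⌊917/2⌋ × 648 = 458 × 648 mm
C3: ⌊648/2⌋ × 458 = 324 × 458 mm
C4: ⌊458/2⌋ × 324 = 229 × 324 mm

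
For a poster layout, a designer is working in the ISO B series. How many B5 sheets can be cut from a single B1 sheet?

16

B1 = 707 × 1000 mm; B5 = 176 × 250 mm.
Each halving step doubles the count; 4 steps from B1 to B5.
2^4 = 16.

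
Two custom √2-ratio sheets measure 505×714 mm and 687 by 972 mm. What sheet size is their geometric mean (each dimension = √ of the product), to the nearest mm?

Short side: √(505 · 687) = √346935 ≈ 589.0 → 589 mm
Long side: √(714 · 972) = √694008 ≈ 833.1 → 833 mm

589 × 833 mm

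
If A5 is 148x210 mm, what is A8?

A6: ⌊210/2⌋ × 148 = 105 × 148 mm
A7: ⌊148/2⌋ × 105 = 74 × 105 mm
A8: ⌊105/2⌋ × 74 = 52 × 74 mm

52 × 74 mm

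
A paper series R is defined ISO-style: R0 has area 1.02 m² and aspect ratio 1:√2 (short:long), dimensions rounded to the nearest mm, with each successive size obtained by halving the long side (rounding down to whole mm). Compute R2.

424 × 600 mm

Let R0's short side be w mm. w · w√2 = 1.02 m² = 1,020,000 mm², so w ≈ 849.3 mm and w√2 ≈ 1201.0 mm → R0 = 849 × 1201 mm.
R1: ⌊1201/2⌋ × 849 = 600 × 849 mm
R2: ⌊849/2⌋ × 600 = 424 × 600 mm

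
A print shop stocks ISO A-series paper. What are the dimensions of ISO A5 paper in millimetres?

148 × 210 mm

A0 = 841 × 1189 mm (A0 has area 1 m², aspect 1:√2).
A1: ⌊1189/2⌋ × 841 = 594 × 841 mm
A2: ⌊841/2⌋ × 594 = 420 × 594 mm
A3: ⌊594/2⌋ × 420 = 297 × 420 mm
A4: ⌊420/2⌋ × 297 = 210 × 297 mm
A5: ⌊297/2⌋ × 210 = 148 × 210 mm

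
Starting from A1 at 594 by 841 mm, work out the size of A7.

74 × 105 mm

A2: ⌊841/2⌋ × 594 = 420 × 594 mm
A3: ⌊594/2⌋ × 420 = 297 × 420 mm
A4: ⌊420/2⌋ × 297 = 210 × 297 mm
A5: ⌊297/2⌋ × 210 = 148 × 210 mm
A6: ⌊210/2⌋ × 148 = 105 × 148 mm
A7: ⌊148/2⌋ × 105 = 74 × 105 mm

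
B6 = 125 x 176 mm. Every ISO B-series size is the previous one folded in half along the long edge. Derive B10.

31 × 44 mm

B7: ⌊176/2⌋ × 125 = 88 × 125 mm
B8: ⌊125/2⌋ × 88 = 62 × 88 mm
B9: ⌊88/2⌋ × 62 = 44 × 62 mm
B10: ⌊62/2⌋ × 44 = 31 × 44 mm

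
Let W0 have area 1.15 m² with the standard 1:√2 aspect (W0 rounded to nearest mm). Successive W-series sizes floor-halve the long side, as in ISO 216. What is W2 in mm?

Let W0's short side be w mm. w · w√2 = 1.15 m² = 1,150,000 mm², so w ≈ 901.8 mm and w√2 ≈ 1275.3 mm → W0 = 902 × 1275 mm.
W1: ⌊1275/2⌋ × 902 = 637 × 902 mm
W2: ⌊902/2⌋ × 637 = 451 × 637 mm

451 × 637 mm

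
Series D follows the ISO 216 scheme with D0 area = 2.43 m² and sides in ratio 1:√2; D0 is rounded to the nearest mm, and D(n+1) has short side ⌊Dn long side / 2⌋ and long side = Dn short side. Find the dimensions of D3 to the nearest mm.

Let D0's short side be w mm. w · w√2 = 2.43 m² = 2,430,000 mm², so w ≈ 1310.8 mm and w√2 ≈ 1853.8 mm → D0 = 1311 × 1854 mm.
D1: ⌊1854/2⌋ × 1311 = 927 × 1311 mm
D2: ⌊1311/2⌋ × 927 = 655 × 927 mm
D3: ⌊927/2⌋ × 655 = 463 × 655 mm

463 × 655 mm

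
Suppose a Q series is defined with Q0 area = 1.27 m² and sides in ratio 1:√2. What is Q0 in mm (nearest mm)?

Let the short side be w mm. Then w · w√2 = 1.27 m² = 1,270,000 mm².
w² = 1,270,000/√2, so w ≈ 947.6 mm; long side = w√2 ≈ 1340.2 mm.

948 × 1340 mm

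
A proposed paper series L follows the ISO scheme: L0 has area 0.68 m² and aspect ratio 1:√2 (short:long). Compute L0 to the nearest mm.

693 × 981 mm

Let the short side be w mm. Then w · w√2 = 0.68 m² = 680,000 mm².
w² = 680,000/√2, so w ≈ 693.4 mm; long side = w√2 ≈ 980.6 mm.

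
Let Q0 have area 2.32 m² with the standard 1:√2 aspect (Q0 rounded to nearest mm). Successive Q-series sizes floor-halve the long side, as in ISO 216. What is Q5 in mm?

Let Q0's short side be w mm. w · w√2 = 2.32 m² = 2,320,000 mm², so w ≈ 1280.8 mm and w√2 ≈ 1811.3 mm → Q0 = 1281 × 1811 mm.
Q1: ⌊1811/2⌋ × 1281 = 905 × 1281 mm
Q2: ⌊1281/2⌋ × 905 = 640 × 905 mm
Q3: ⌊905/2⌋ × 640 = 452 × 640 mm
Q4: ⌊640/2⌋ × 452 = 320 × 452 mm
Q5: ⌊452/2⌋ × 320 = 226 × 320 mm

226 × 320 mm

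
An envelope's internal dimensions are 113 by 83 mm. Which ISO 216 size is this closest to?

Aspect ratio 113/83 ≈ 1.361 (ISO target is √2 ≈ 1.414).
In the C-series (envelope sizes, between A and B): C7 = 81 × 114 mm.
Off by 3 mm total — nearest standard size.

C7 (81 × 114 mm)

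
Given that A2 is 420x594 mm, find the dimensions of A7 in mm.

74 × 105 mm

A3: ⌊594/2⌋ × 420 = 297 × 420 mm
A4: ⌊420/2⌋ × 297 = 210 × 297 mm
A5: ⌊297/2⌋ × 210 = 148 × 210 mm
A6: ⌊210/2⌋ × 148 = 105 × 148 mm
A7: ⌊148/2⌋ × 105 = 74 × 105 mm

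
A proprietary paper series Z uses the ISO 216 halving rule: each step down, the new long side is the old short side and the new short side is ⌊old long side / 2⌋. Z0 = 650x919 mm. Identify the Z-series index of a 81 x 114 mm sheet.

Z6

Z0: 650 × 919 mm
Z1: 459 × 650 mm
Z2: 325 × 459 mm
Z3: 229 × 325 mm
Z4: 162 × 229 mm
Z5: 114 × 162 mm
Z6: 81 × 114 mm
Z7: 57 × 81 mm
→ matches Z6.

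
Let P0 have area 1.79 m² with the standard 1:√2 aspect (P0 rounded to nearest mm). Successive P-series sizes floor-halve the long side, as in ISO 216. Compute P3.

Let P0's short side be w mm. w · w√2 = 1.79 m² = 1,790,000 mm², so w ≈ 1125.0 mm and w√2 ≈ 1591.1 mm → P0 = 1125 × 1591 mm.
P1: ⌊1591/2⌋ × 1125 = 795 × 1125 mm
P2: ⌊1125/2⌋ × 795 = 562 × 795 mm
P3: ⌊795/2⌋ × 562 = 397 × 562 mm

397 × 562 mm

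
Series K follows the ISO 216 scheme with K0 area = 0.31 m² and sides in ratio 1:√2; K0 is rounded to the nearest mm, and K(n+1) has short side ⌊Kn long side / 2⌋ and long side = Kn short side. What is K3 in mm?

165 × 234 mm

Let K0's short side be w mm. w · w√2 = 0.31 m² = 310,000 mm², so w ≈ 468.2 mm and w√2 ≈ 662.1 mm → K0 = 468 × 662 mm.
K1: ⌊662/2⌋ × 468 = 331 × 468 mm
K2: ⌊468/2⌋ × 331 = 234 × 331 mm
K3: ⌊331/2⌋ × 234 = 165 × 234 mm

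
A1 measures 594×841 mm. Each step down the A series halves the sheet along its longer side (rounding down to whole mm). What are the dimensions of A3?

A2: ⌊841/2⌋ × 594 = 420 × 594 mm
A3: ⌊594/2⌋ × 420 = 297 × 420 mm

297 × 420 mm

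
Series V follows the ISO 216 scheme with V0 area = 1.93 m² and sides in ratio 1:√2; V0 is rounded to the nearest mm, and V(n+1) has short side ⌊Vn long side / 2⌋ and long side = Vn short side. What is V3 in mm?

413 × 584 mm

Let V0's short side be w mm. w · w√2 = 1.93 m² = 1,930,000 mm², so w ≈ 1168.2 mm and w√2 ≈ 1652.1 mm → V0 = 1168 × 1652 mm.
V1: ⌊1652/2⌋ × 1168 = 826 × 1168 mm
V2: ⌊1168/2⌋ × 826 = 584 × 826 mm
V3: ⌊826/2⌋ × 584 = 413 × 584 mm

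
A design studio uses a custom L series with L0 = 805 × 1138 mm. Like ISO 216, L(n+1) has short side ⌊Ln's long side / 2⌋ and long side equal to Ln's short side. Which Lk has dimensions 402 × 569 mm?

L0: 805 × 1138 mm
L1: 569 × 805 mm
L2: 402 × 569 mm
L3: 284 × 402 mm
→ matches L2.

L2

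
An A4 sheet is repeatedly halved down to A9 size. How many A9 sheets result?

32

A4 = 210 × 297 mm; A9 = 37 × 52 mm.
Each halving step doubles the count; 5 steps from A4 to A9.
2^5 = 32.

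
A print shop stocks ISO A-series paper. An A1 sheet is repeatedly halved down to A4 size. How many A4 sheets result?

8

A1 = 594 × 841 mm; A4 = 210 × 297 mm.
Each halving step doubles the count; 3 steps from A1 to A4.
2^3 = 8.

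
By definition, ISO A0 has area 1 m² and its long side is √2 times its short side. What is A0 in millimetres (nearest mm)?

Let the short side be w mm. Then the long side is w√2 and w · w√2 = 10⁶ mm².
w² = 10⁶/√2, so w = 1000 / 2^(1/4) ≈ 840.9 mm; long side = 1000 · 2^(1/4) ≈ 1189.2 mm.

841 × 1189 mm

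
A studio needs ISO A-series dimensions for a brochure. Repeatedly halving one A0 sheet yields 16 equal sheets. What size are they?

16 = 2^4, so 4 halving steps.
A0 → A1 → … → A4 after 4 steps.

A4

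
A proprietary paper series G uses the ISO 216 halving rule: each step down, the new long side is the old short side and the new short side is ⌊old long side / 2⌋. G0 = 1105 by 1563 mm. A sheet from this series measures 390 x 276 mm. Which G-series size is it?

G4

G0: 1105 × 1563 mm
G1: 781 × 1105 mm
G2: 552 × 781 mm
G3: 390 × 552 mm
G4: 276 × 390 mm
G5: 195 × 276 mm
→ matches G4.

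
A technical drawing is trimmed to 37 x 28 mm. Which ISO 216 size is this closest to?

A10 (26 × 37 mm)

Aspect ratio 37/28 ≈ 1.321 (ISO target is √2 ≈ 1.414).
In the A-series (A0 area = 1 m²): A10 = 26 × 37 mm.
Off by 2 mm total — nearest standard size.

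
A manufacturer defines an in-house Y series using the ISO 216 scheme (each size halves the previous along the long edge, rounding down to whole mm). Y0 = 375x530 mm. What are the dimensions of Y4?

Y1: ⌊530/2⌋ × 375 = 265 × 375 mm
Y2: ⌊375/2⌋ × 265 = 187 × 265 mm
Y3: ⌊265/2⌋ × 187 = 132 × 187 mm
Y4: ⌊187/2⌋ × 132 = 93 × 132 mm

93 × 132 mm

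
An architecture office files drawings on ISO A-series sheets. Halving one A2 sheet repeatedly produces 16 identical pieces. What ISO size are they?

16 = 2^4, so 4 halving steps.
A2 → A3 → … → A6 after 4 steps.

A6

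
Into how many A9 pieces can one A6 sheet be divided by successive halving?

8

Each ISO step halves the sheet: 1 × A6 → 2 × A7 → 4 × A8 → 8 × A9
From A6 to A9 is 3 halving steps: 2^3 = 8.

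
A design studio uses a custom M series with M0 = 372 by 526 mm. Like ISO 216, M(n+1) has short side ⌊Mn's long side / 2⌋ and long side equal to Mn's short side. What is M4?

M1: ⌊526/2⌋ × 372 = 263 × 372 mm
M2: ⌊372/2⌋ × 263 = 186 × 263 mm
M3: ⌊263/2⌋ × 186 = 131 × 186 mm
M4: ⌊186/2⌋ × 131 = 93 × 131 mm

93 × 131 mm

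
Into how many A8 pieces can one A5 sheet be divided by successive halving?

Each ISO step halves the sheet: 1 × A5 → 2 × A6 → 4 × A7 → 8 × A8
From A5 to A8 is 3 halving steps: 2^3 = 8.

8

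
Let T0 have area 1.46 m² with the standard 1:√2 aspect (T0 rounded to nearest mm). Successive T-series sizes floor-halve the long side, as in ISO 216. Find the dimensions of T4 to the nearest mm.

Let T0's short side be w mm. w · w√2 = 1.46 m² = 1,460,000 mm², so w ≈ 1016.1 mm and w√2 ≈ 1436.9 mm → T0 = 1016 × 1437 mm.
T1: ⌊1437/2⌋ × 1016 = 718 × 1016 mm
T2: ⌊1016/2⌋ × 718 = 508 × 718 mm
T3: ⌊718/2⌋ × 508 = 359 × 508 mm
T4: ⌊508/2⌋ × 359 = 254 × 359 mm

254 × 359 mm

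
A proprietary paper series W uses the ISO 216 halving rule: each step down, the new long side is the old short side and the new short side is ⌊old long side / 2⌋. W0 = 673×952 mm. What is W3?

238 × 336 mm

W1: ⌊952/2⌋ × 673 = 476 × 673 mm
W2: ⌊673/2⌋ × 476 = 336 × 476 mm
W3: ⌊476/2⌋ × 336 = 238 × 336 mm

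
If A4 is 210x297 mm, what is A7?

A5: ⌊297/2⌋ × 210 = 148 × 210 mm
A6: ⌊210/2⌋ × 148 = 105 × 148 mm
A7: ⌊148/2⌋ × 105 = 74 × 105 mm

74 × 105 mm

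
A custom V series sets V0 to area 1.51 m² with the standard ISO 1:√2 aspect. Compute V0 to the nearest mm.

1033 × 1461 mm

Let the short side be w mm. Then w · w√2 = 1.51 m² = 1,510,000 mm².
w² = 1,510,000/√2, so w ≈ 1033.3 mm; long side = w√2 ≈ 1461.3 mm.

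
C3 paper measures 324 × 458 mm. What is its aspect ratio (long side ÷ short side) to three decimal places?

1.414

458 / 324 = 1.414
Matches √2 ≈ 1.414 — the ISO 216 defining ratio.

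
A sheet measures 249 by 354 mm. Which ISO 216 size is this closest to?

Aspect ratio 354/249 ≈ 1.422 — close to the ISO √2 ≈ 1.414.
In the B-series (B0 = 1000 × 1414 mm): B4 = 250 × 353 mm.
Off by 2 mm total — nearest standard size.

B4 (250 × 353 mm)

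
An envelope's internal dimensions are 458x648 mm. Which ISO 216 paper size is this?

C2 (458 × 648 mm)

Aspect ratio 648/458 ≈ 1.415 — close to the ISO √2 ≈ 1.414.
In the C-series (envelope sizes, between A and B): C2 = 458 × 648 mm.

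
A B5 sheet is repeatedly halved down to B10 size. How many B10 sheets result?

32

Each ISO step halves the sheet: 1 × B5 → 2 × B6 → 4 × B7 → 8 × B8 → …
From B5 to B10 is 5 halving steps: 2^5 = 32.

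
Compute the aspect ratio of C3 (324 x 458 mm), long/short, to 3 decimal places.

458 / 324 = 1.414
Matches √2 ≈ 1.414 — the ISO 216 defining ratio.

1.414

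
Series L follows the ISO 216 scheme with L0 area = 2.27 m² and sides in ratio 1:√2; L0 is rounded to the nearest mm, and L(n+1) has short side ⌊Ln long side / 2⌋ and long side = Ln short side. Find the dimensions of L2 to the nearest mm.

633 × 896 mm

Let L0's short side be w mm. w · w√2 = 2.27 m² = 2,270,000 mm², so w ≈ 1266.9 mm and w√2 ≈ 1791.7 mm → L0 = 1267 × 1792 mm.
L1: ⌊1792/2⌋ × 1267 = 896 × 1267 mm
L2: ⌊1267/2⌋ × 896 = 633 × 896 mm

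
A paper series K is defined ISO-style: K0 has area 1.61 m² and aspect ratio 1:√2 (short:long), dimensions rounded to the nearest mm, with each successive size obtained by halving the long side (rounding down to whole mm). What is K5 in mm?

188 × 266 mm

Let K0's short side be w mm. w · w√2 = 1.61 m² = 1,610,000 mm², so w ≈ 1067.0 mm and w√2 ≈ 1508.9 mm → K0 = 1067 × 1509 mm.
K1: ⌊1509/2⌋ × 1067 = 754 × 1067 mm
K2: ⌊1067/2⌋ × 754 = 533 × 754 mm
K3: ⌊754/2⌋ × 533 = 377 × 533 mm
K4: ⌊533/2⌋ × 377 = 266 × 377 mm
K5: ⌊377/2⌋ × 266 = 188 × 266 mm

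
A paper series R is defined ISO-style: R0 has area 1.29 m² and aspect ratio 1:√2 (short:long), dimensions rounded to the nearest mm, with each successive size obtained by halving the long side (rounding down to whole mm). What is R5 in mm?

168 × 238 mm

Let R0's short side be w mm. w · w√2 = 1.29 m² = 1,290,000 mm², so w ≈ 955.1 mm and w√2 ≈ 1350.7 mm → R0 = 955 × 1351 mm.
R1: ⌊1351/2⌋ × 955 = 675 × 955 mm
R2: ⌊955/2⌋ × 675 = 477 × 675 mm
R3: ⌊675/2⌋ × 477 = 337 × 477 mm
R4: ⌊477/2⌋ × 337 = 238 × 337 mm
R5: ⌊337/2⌋ × 238 = 168 × 238 mm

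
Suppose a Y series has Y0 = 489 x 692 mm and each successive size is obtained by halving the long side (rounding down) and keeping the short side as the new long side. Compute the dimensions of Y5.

Y1: ⌊692/2⌋ × 489 = 346 × 489 mm
Y2: ⌊489/2⌋ × 346 = 244 × 346 mm
Y3: ⌊346/2⌋ × 244 = 173 × 244 mm
Y4: ⌊244/2⌋ × 173 = 122 × 173 mm
Y5: ⌊173/2⌋ × 122 = 86 × 122 mm

86 × 122 mm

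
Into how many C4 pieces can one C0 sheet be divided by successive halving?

16

Each ISO step halves the sheet: 1 × C0 → 2 × C1 → 4 × C2 → 8 × C3 → …
From C0 to C4 is 4 halving steps: 2^4 = 16.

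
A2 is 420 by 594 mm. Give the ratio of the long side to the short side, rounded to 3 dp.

594 / 420 = 1.414
Matches √2 ≈ 1.414 — the ISO 216 defining ratio.

1.414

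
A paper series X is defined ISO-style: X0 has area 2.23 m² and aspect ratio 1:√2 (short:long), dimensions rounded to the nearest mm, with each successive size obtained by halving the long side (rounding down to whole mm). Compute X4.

Let X0's short side be w mm. w · w√2 = 2.23 m² = 2,230,000 mm², so w ≈ 1255.7 mm and w√2 ≈ 1775.9 mm → X0 = 1256 × 1776 mm.
X1: ⌊1776/2⌋ × 1256 = 888 × 1256 mm
X2: ⌊1256/2⌋ × 888 = 628 × 888 mm
X3: ⌊888/2⌋ × 628 = 444 × 628 mm
X4: ⌊628/2⌋ × 444 = 314 × 444 mm

314 × 444 mm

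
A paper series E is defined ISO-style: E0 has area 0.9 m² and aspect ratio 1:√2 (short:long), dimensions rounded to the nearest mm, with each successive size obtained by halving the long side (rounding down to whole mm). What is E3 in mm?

282 × 399 mm

Let E0's short side be w mm. w · w√2 = 0.9 m² = 900,000 mm², so w ≈ 797.7 mm and w√2 ≈ 1128.2 mm → E0 = 798 × 1128 mm.
E1: ⌊1128/2⌋ × 798 = 564 × 798 mm
E2: ⌊798/2⌋ × 564 = 399 × 564 mm
E3: ⌊564/2⌋ × 399 = 282 × 399 mm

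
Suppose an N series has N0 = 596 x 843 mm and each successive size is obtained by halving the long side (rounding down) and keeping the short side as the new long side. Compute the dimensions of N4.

149 × 210 mm

N1: ⌊843/2⌋ × 596 = 421 × 596 mm
N2: ⌊596/2⌋ × 421 = 298 × 421 mm
N3: ⌊421/2⌋ × 298 = 210 × 298 mm
N4: ⌊298/2⌋ × 210 = 149 × 210 mm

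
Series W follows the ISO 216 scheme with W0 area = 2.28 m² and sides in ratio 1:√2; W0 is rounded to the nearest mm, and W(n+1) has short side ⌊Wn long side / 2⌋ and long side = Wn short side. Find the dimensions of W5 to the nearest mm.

224 × 317 mm

Let W0's short side be w mm. w · w√2 = 2.28 m² = 2,280,000 mm², so w ≈ 1269.7 mm and w√2 ≈ 1795.7 mm → W0 = 1270 × 1796 mm.
W1: ⌊1796/2⌋ × 1270 = 898 × 1270 mm
W2: ⌊1270/2⌋ × 898 = 635 × 898 mm
W3: ⌊898/2⌋ × 635 = 449 × 635 mm
W4: ⌊635/2⌋ × 449 = 317 × 449 mm
W5: ⌊449/2⌋ × 317 = 224 × 317 mm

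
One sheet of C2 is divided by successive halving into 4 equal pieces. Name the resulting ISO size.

C4

4 = 2^2, so 2 halving steps.
C2 → C3 → … → C4 after 2 steps.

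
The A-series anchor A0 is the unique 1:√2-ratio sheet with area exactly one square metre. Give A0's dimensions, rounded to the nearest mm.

841 × 1189 mm

Let the short side be w mm. Then the long side is w√2 and w · w√2 = 10⁶ mm².
w² = 10⁶/√2, so w = 1000 / 2^(1/4) ≈ 840.9 mm; long side = 1000 · 2^(1/4) ≈ 1189.2 mm.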